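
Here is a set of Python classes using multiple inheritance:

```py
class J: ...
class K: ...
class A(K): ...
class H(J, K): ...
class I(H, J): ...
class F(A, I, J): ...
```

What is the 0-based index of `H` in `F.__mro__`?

L[F] = F + merge(L[A], L[I], L[J], [A I J])
  take A:  [A K object] + [I H J K object] + [J object] + [A I J]
  take I:  [K object] + [I H J K object] + [J object] + [I J]
  take H:  [K object] + [H J K object] + [J object] + [J]
  take J:  [K object] + [J K object] + [J object] + [J]
  take K:  [K object] + [K object] + [object]
  take object:  [object] + [object] + [object]
MRO: F A I H J K object
H sits at index 3.

3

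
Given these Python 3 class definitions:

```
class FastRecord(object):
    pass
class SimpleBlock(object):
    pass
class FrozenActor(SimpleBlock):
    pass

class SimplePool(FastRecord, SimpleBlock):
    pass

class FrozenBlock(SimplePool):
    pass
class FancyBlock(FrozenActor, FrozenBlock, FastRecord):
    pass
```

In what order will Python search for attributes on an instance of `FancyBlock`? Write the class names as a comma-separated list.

FancyBlock, FrozenActor, FrozenBlock, SimplePool, FastRecord, SimpleBlock, object

L[FancyBlock] = FancyBlock + merge(L[FrozenActor], L[FrozenBlock], L[FastRecord], [FrozenActor FrozenBlock FastRecord])
  take FrozenActor:  [FrozenActor SimpleBlock object] + [FrozenBlock SimplePool FastRecord SimpleBlock object] + [FastRecord object] + [FrozenActor FrozenBlock FastRecord]
  take FrozenBlock:  [SimpleBlock object] + [FrozenBlock SimplePool FastRecord SimpleBlock object] + [FastRecord object] + [FrozenBlock FastRecord]
  take SimplePool:  [SimpleBlock object] + [SimplePool FastRecord SimpleBlock object] + [FastRecord object] + [FastRecord]
  take FastRecord:  [SimpleBlock object] + [FastRecord SimpleBlock object] + [FastRecord object] + [FastRecord]
  take SimpleBlock:  [SimpleBlock object] + [SimpleBlock object] + [object]
  take object:  [object] + [object] + [object]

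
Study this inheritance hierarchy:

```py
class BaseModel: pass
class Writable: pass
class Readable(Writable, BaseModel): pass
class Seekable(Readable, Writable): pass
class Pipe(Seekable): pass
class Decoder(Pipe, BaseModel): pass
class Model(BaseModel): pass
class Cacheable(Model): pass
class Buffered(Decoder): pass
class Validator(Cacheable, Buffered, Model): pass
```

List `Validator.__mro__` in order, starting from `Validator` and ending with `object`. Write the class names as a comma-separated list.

Validator, Cacheable, Buffered, Model, Decoder, Pipe, Seekable, Readable, Writable, BaseModel, object

L[Validator] = Validator + merge(L[Cacheable], L[Buffered], L[Model], [Cacheable Buffered Model])
  take Cacheable:  [Cacheable Model BaseModel object] + [Buffered Decoder Pipe Seekable Readable Writable BaseModel object] + [Model BaseModel object] + [Cacheable Buffered Model]
  take Buffered:  [Model BaseModel object] + [Buffered Decoder Pipe Seekable Readable Writable BaseModel object] + [Model BaseModel object] + [Buffered Model]
  take Model:  [Model BaseModel object] + [Decoder Pipe Seekable Readable Writable BaseModel object] + [Model BaseModel object] + [Model]
  take Decoder:  [BaseModel object] + [Decoder Pipe Seekable Readable Writable BaseModel object] + [BaseModel object]
  take Pipe:  [BaseModel object] + [Pipe Seekable Readable Writable BaseModel object] + [BaseModel object]
  take Seekable:  [BaseModel object] + [Seekable Readable Writable BaseModel object] + [BaseModel object]
  take Readable:  [BaseModel object] + [Readable Writable BaseModel object] + [BaseModel object]
  take Writable:  [BaseModel object] + [Writable BaseModel object] + [BaseModel object]
  take BaseModel:  [BaseModel object] + [BaseModel object] + [BaseModel object]
  take object:  [object] + [object] + [object]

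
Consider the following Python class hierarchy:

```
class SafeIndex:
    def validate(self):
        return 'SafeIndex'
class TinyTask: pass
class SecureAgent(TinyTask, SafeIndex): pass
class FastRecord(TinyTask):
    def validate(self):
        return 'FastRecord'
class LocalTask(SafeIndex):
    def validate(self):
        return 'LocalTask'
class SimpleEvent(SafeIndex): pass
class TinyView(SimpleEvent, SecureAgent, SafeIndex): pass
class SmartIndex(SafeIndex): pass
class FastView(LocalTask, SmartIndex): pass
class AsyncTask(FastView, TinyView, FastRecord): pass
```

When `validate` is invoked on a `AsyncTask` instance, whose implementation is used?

L[AsyncTask] = AsyncTask + merge(L[FastView], L[TinyView], L[FastRecord], [FastView TinyView FastRecord])
  take FastView:  [FastView LocalTask SmartIndex SafeIndex object] + [TinyView SimpleEvent SecureAgent TinyTask SafeIndex object] + [FastRecord TinyTask object] + [FastView TinyView FastRecord]
  take LocalTask:  [LocalTask SmartIndex SafeIndex object] + [TinyView SimpleEvent SecureAgent TinyTask SafeIndex object] + [FastRecord TinyTask object] + [TinyView FastRecord]
  take SmartIndex:  [SmartIndex SafeIndex object] + [TinyView SimpleEvent SecureAgent TinyTask SafeIndex object] + [FastRecord TinyTask object] + [TinyView FastRecord]
  take TinyView:  [SafeIndex object] + [TinyView SimpleEvent SecureAgent TinyTask SafeIndex object] + [FastRecord TinyTask object] + [TinyView FastRecord]
  take SimpleEvent:  [SafeIndex object] + [SimpleEvent SecureAgent TinyTask SafeIndex object] + [FastRecord TinyTask object] + [FastRecord]
  take SecureAgent:  [SafeIndex object] + [SecureAgent TinyTask SafeIndex object] + [FastRecord TinyTask object] + [FastRecord]
  take FastRecord:  [SafeIndex object] + [TinyTask SafeIndex object] + [FastRecord TinyTask object] + [FastRecord]
  take TinyTask:  [SafeIndex object] + [TinyTask SafeIndex object] + [TinyTask object]
  take SafeIndex:  [SafeIndex object] + [SafeIndex object] + [object]
  take object:  [object] + [object] + [object]
MRO: AsyncTask FastView LocalTask SmartIndex TinyView SimpleEvent SecureAgent FastRecord TinyTask SafeIndex object
validate is defined in: FastRecord, LocalTask, SafeIndex. First along the MRO is LocalTask.

LocalTask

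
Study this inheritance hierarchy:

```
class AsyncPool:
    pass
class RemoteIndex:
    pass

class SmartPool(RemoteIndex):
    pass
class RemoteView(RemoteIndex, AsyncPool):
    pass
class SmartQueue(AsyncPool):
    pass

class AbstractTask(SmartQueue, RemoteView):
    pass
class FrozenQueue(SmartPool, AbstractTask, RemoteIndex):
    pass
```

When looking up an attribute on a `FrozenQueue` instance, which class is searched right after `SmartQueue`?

RemoteView

L[FrozenQueue] = FrozenQueue + merge(L[SmartPool], L[AbstractTask], L[RemoteIndex], [SmartPool AbstractTask RemoteIndex])
  take SmartPool:  [SmartPool RemoteIndex object] + [AbstractTask SmartQueue RemoteView RemoteIndex AsyncPool object] + [RemoteIndex object] + [SmartPool AbstractTask RemoteIndex]
  take AbstractTask:  [RemoteIndex object] + [AbstractTask SmartQueue RemoteView RemoteIndex AsyncPool object] + [RemoteIndex object] + [AbstractTask RemoteIndex]
  take SmartQueue:  [RemoteIndex object] + [SmartQueue RemoteView RemoteIndex AsyncPool object] + [RemoteIndex object] + [RemoteIndex]
  take RemoteView:  [RemoteIndex object] + [RemoteView RemoteIndex AsyncPool object] + [RemoteIndex object] + [RemoteIndex]
  take RemoteIndex:  [RemoteIndex object] + [RemoteIndex AsyncPool object] + [RemoteIndex object] + [RemoteIndex]
  take AsyncPool:  [object] + [AsyncPool object] + [object]
  take object:  [object] + [object] + [object]
MRO: FrozenQueue SmartPool AbstractTask SmartQueue RemoteView RemoteIndex AsyncPool object
SmartQueue is at position 3; next is RemoteView.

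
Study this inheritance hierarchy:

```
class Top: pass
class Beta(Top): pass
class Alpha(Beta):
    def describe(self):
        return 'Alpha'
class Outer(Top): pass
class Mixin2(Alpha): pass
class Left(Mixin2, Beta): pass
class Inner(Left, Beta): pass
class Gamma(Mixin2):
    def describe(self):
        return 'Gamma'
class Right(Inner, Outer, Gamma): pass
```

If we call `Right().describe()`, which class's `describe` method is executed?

L[Right] = Right + merge(L[Inner], L[Outer], L[Gamma], [Inner Outer Gamma])
  take Inner:  [Inner Left Mixin2 Alpha Beta Top object] + [Outer Top object] + [Gamma Mixin2 Alpha Beta Top object] + [Inner Outer Gamma]
  take Left:  [Left Mixin2 Alpha Beta Top object] + [Outer Top object] + [Gamma Mixin2 Alpha Beta Top object] + [Outer Gamma]
  take Outer:  [Mixin2 Alpha Beta Top object] + [Outer Top object] + [Gamma Mixin2 Alpha Beta Top object] + [Outer Gamma]
  take Gamma:  [Mixin2 Alpha Beta Top object] + [Top object] + [Gamma Mixin2 Alpha Beta Top object] + [Gamma]
  take Mixin2:  [Mixin2 Alpha Beta Top object] + [Top object] + [Mixin2 Alpha Beta Top object]
  take Alpha:  [Alpha Beta Top object] + [Top object] + [Alpha Beta Top object]
  take Beta:  [Beta Top object] + [Top object] + [Beta Top object]
  take Top:  [Top object] + [Top object] + [Top object]
  take object:  [object] + [object] + [object]
MRO: Right Inner Left Outer Gamma Mixin2 Alpha Beta Top object
describe is defined in: Alpha, Gamma. First along the MRO is Gamma.

Gamma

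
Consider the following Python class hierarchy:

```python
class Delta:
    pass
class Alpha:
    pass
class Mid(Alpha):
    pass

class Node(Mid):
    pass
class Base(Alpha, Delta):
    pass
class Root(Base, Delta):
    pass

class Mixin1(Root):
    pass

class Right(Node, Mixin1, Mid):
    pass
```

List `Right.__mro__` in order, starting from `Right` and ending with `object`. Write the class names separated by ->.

Right -> Node -> Mixin1 -> Mid -> Root -> Base -> Alpha -> Delta -> object

L[Right] = Right + merge(L[Node], L[Mixin1], L[Mid], [Node Mixin1 Mid])
  take Node:  [Node Mid Alpha object] + [Mixin1 Root Base Alpha Delta object] + [Mid Alpha object] + [Node Mixin1 Mid]
  take Mixin1:  [Mid Alpha object] + [Mixin1 Root Base Alpha Delta object] + [Mid Alpha object] + [Mixin1 Mid]
  take Mid:  [Mid Alpha object] + [Root Base Alpha Delta object] + [Mid Alpha object] + [Mid]
  take Root:  [Alpha object] + [Root Base Alpha Delta object] + [Alpha object]
  take Base:  [Alpha object] + [Base Alpha Delta object] + [Alpha object]
  take Alpha:  [Alpha object] + [Alpha Delta object] + [Alpha object]
  take Delta:  [object] + [Delta object] + [object]
  take object:  [object] + [object] + [object]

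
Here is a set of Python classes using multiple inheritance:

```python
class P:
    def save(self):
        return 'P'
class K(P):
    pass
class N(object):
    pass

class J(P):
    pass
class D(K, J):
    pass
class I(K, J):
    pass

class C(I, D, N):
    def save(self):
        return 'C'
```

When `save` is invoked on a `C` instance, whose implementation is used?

C

L[C] = C + merge(L[I], L[D], L[N], [I D N])
  take I:  [I K J P object] + [D K J P object] + [N object] + [I D N]
  take D:  [K J P object] + [D K J P object] + [N object] + [D N]
  take K:  [K J P object] + [K J P object] + [N object] + [N]
  take J:  [J P object] + [J P object] + [N object] + [N]
  take P:  [P object] + [P object] + [N object] + [N]
  take N:  [object] + [object] + [N object] + [N]
  take object:  [object] + [object] + [object]
MRO: C I D K J P N object
save is defined in: C, P. First along the MRO is C.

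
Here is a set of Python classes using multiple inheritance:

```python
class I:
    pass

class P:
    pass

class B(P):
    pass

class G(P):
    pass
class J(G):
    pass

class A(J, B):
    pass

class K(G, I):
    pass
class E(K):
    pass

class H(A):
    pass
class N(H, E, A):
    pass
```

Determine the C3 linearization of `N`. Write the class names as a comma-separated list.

N, H, E, A, J, K, G, B, P, I, object

L[N] = N + merge(L[H], L[E], L[A], [H E A])
  take H:  [H A J G B P object] + [E K G P I object] + [A J G B P object] + [H E A]
  take E:  [A J G B P object] + [E K G P I object] + [A J G B P object] + [E A]
  take A:  [A J G B P object] + [K G P I object] + [A J G B P object] + [A]
  take J:  [J G B P object] + [K G P I object] + [J G B P object]
  take K:  [G B P object] + [K G P I object] + [G B P object]
  take G:  [G B P object] + [G P I object] + [G B P object]
  take B:  [B P object] + [P I object] + [B P object]
  take P:  [P object] + [P I object] + [P object]
  take I:  [object] + [I object] + [object]
  take object:  [object] + [object] + [object]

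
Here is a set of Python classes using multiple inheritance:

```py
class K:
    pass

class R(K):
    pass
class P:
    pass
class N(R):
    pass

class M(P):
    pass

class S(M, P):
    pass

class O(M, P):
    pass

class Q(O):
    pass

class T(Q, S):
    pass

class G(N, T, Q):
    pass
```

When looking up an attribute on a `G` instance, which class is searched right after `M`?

P

L[G] = G + merge(L[N], L[T], L[Q], [N T Q])
  take N:  [N R K object] + [T Q O S M P object] + [Q O M P object] + [N T Q]
  take R:  [R K object] + [T Q O S M P object] + [Q O M P object] + [T Q]
  take K:  [K object] + [T Q O S M P object] + [Q O M P object] + [T Q]
  take T:  [object] + [T Q O S M P object] + [Q O M P object] + [T Q]
  take Q:  [object] + [Q O S M P object] + [Q O M P object] + [Q]
  take O:  [object] + [O S M P object] + [O M P object]
  take S:  [object] + [S M P object] + [M P object]
  take M:  [object] + [M P object] + [M P object]
  take P:  [object] + [P object] + [P object]
  take object:  [object] + [object] + [object]
MRO: G N R K T Q O S M P object
M is at position 8; next is P.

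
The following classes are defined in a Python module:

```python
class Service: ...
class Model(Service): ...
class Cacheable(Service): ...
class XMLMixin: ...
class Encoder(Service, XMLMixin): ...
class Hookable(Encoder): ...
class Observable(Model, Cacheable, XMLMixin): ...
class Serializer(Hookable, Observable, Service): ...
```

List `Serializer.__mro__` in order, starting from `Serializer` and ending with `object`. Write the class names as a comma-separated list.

Serializer, Hookable, Encoder, Observable, Model, Cacheable, Service, XMLMixin, object

L[Serializer] = Serializer + merge(L[Hookable], L[Observable], L[Service], [Hookable Observable Service])
  take Hookable:  [Hookable Encoder Service XMLMixin object] + [Observable Model Cacheable Service XMLMixin object] + [Service object] + [Hookable Observable Service]
  take Encoder:  [Encoder Service XMLMixin object] + [Observable Model Cacheable Service XMLMixin object] + [Service object] + [Observable Service]
  take Observable:  [Service XMLMixin object] + [Observable Model Cacheable Service XMLMixin object] + [Service object] + [Observable Service]
  take Model:  [Service XMLMixin object] + [Model Cacheable Service XMLMixin object] + [Service object] + [Service]
  take Cacheable:  [Service XMLMixin object] + [Cacheable Service XMLMixin object] + [Service object] + [Service]
  take Service:  [Service XMLMixin object] + [Service XMLMixin object] + [Service object] + [Service]
  take XMLMixin:  [XMLMixin object] + [XMLMixin object] + [object]
  take object:  [object] + [object] + [object]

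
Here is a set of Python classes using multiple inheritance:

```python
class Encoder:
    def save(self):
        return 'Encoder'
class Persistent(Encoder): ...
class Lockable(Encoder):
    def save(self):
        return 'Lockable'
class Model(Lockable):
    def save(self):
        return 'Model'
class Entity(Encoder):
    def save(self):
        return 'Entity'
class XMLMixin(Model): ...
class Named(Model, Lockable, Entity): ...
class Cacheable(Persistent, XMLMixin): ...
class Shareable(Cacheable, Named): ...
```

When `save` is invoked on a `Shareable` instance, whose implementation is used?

Model

L[Shareable] = Shareable + merge(L[Cacheable], L[Named], [Cacheable Named])
  take Cacheable:  [Cacheable Persistent XMLMixin Model Lockable Encoder object] + [Named Model Lockable Entity Encoder object] + [Cacheable Named]
  take Persistent:  [Persistent XMLMixin Model Lockable Encoder object] + [Named Model Lockable Entity Encoder object] + [Named]
  take XMLMixin:  [XMLMixin Model Lockable Encoder object] + [Named Model Lockable Entity Encoder object] + [Named]
  take Named:  [Model Lockable Encoder object] + [Named Model Lockable Entity Encoder object] + [Named]
  take Model:  [Model Lockable Encoder object] + [Model Lockable Entity Encoder object]
  take Lockable:  [Lockable Encoder object] + [Lockable Entity Encoder object]
  take Entity:  [Encoder object] + [Entity Encoder object]
  take Encoder:  [Encoder object] + [Encoder object]
  take object:  [object] + [object]
MRO: Shareable Cacheable Persistent XMLMixin Named Model Lockable Entity Encoder object
save is defined in: Encoder, Entity, Lockable, Model. First along the MRO is Model.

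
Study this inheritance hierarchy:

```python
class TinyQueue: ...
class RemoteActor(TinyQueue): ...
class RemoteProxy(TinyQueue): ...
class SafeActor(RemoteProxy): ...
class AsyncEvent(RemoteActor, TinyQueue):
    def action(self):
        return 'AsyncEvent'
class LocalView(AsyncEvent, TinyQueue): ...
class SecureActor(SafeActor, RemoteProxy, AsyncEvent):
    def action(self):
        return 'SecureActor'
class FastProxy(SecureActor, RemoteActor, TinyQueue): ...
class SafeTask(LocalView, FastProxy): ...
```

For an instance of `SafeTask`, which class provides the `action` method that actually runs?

SecureActor

L[SafeTask] = SafeTask + merge(L[LocalView], L[FastProxy], [LocalView FastProxy])
  take LocalView:  [LocalView AsyncEvent RemoteActor TinyQueue object] + [FastProxy SecureActor SafeActor RemoteProxy AsyncEvent RemoteActor TinyQueue object] + [LocalView FastProxy]
  take FastProxy:  [AsyncEvent RemoteActor TinyQueue object] + [FastProxy SecureActor SafeActor RemoteProxy AsyncEvent RemoteActor TinyQueue object] + [FastProxy]
  take SecureActor:  [AsyncEvent RemoteActor TinyQueue object] + [SecureActor SafeActor RemoteProxy AsyncEvent RemoteActor TinyQueue object]
  take SafeActor:  [AsyncEvent RemoteActor TinyQueue object] + [SafeActor RemoteProxy AsyncEvent RemoteActor TinyQueue object]
  take RemoteProxy:  [AsyncEvent RemoteActor TinyQueue object] + [RemoteProxy AsyncEvent RemoteActor TinyQueue object]
  take AsyncEvent:  [AsyncEvent RemoteActor TinyQueue object] + [AsyncEvent RemoteActor TinyQueue object]
  take RemoteActor:  [RemoteActor TinyQueue object] + [RemoteActor TinyQueue object]
  take TinyQueue:  [TinyQueue object] + [TinyQueue object]
  take object:  [object] + [object]
MRO: SafeTask LocalView FastProxy SecureActor SafeActor RemoteProxy AsyncEvent RemoteActor TinyQueue object
action is defined in: AsyncEvent, SecureActor. First along the MRO is SecureActor.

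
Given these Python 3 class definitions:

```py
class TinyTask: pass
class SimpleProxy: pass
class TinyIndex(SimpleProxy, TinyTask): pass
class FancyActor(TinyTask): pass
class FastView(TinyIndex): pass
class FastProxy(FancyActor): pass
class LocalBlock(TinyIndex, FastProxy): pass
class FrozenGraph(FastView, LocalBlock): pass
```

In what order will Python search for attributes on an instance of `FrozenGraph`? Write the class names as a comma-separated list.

FrozenGraph, FastView, LocalBlock, TinyIndex, SimpleProxy, FastProxy, FancyActor, TinyTask, object

L[FrozenGraph] = FrozenGraph + merge(L[FastView], L[LocalBlock], [FastView LocalBlock])
  take FastView:  [FastView TinyIndex SimpleProxy TinyTask object] + [LocalBlock TinyIndex SimpleProxy FastProxy FancyActor TinyTask object] + [FastView LocalBlock]
  take LocalBlock:  [TinyIndex SimpleProxy TinyTask object] + [LocalBlock TinyIndex SimpleProxy FastProxy FancyActor TinyTask object] + [LocalBlock]
  take TinyIndex:  [TinyIndex SimpleProxy TinyTask object] + [TinyIndex SimpleProxy FastProxy FancyActor TinyTask object]
  take SimpleProxy:  [SimpleProxy TinyTask object] + [SimpleProxy FastProxy FancyActor TinyTask object]
  take FastProxy:  [TinyTask object] + [FastProxy FancyActor TinyTask object]
  take FancyActor:  [TinyTask object] + [FancyActor TinyTask object]
  take TinyTask:  [TinyTask object] + [TinyTask object]
  take object:  [object] + [object]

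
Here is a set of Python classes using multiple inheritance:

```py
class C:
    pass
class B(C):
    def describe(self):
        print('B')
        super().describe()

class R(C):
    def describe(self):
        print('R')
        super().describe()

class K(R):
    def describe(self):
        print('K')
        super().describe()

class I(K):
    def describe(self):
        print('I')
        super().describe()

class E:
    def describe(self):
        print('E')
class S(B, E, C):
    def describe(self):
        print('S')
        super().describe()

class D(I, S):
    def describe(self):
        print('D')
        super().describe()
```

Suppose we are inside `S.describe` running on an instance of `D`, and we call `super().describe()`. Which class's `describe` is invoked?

L[D] = D + merge(L[I], L[S], [I S])
  take I:  [I K R C object] + [S B E C object] + [I S]
  take K:  [K R C object] + [S B E C object] + [S]
  take R:  [R C object] + [S B E C object] + [S]
  take S:  [C object] + [S B E C object] + [S]
  take B:  [C object] + [B E C object]
  take E:  [C object] + [E C object]
  take C:  [C object] + [C object]
  take object:  [object] + [object]
MRO: D I K R S B E C object
super() in S.describe on a D instance goes to the class after S in D's MRO: B.

B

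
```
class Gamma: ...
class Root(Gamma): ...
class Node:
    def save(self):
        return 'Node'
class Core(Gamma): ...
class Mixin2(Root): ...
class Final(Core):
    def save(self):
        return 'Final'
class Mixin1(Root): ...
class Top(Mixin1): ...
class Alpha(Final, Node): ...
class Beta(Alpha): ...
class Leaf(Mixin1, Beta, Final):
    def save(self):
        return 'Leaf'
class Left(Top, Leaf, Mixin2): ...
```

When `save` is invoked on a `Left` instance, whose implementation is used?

L[Left] = Left + merge(L[Top], L[Leaf], L[Mixin2], [Top Leaf Mixin2])
  take Top:  [Top Mixin1 Root Gamma object] + [Leaf Mixin1 Root Beta Alpha Final Core Gamma Node object] + [Mixin2 Root Gamma object] + [Top Leaf Mixin2]
  take Leaf:  [Mixin1 Root Gamma object] + [Leaf Mixin1 Root Beta Alpha Final Core Gamma Node object] + [Mixin2 Root Gamma object] + [Leaf Mixin2]
  take Mixin1:  [Mixin1 Root Gamma object] + [Mixin1 Root Beta Alpha Final Core Gamma Node object] + [Mixin2 Root Gamma object] + [Mixin2]
  take Mixin2:  [Root Gamma object] + [Root Beta Alpha Final Core Gamma Node object] + [Mixin2 Root Gamma object] + [Mixin2]
  take Root:  [Root Gamma object] + [Root Beta Alpha Final Core Gamma Node object] + [Root Gamma object]
  take Beta:  [Gamma object] + [Beta Alpha Final Core Gamma Node object] + [Gamma object]
  take Alpha:  [Gamma object] + [Alpha Final Core Gamma Node object] + [Gamma object]
  take Final:  [Gamma object] + [Final Core Gamma Node object] + [Gamma object]
  take Core:  [Gamma object] + [Core Gamma Node object] + [Gamma object]
  take Gamma:  [Gamma object] + [Gamma Node object] + [Gamma object]
  take Node:  [object] + [Node object] + [object]
  take object:  [object] + [object] + [object]
MRO: Left Top Leaf Mixin1 Mixin2 Root Beta Alpha Final Core Gamma Node object
save is defined in: Final, Leaf, Node. First along the MRO is Leaf.

Leaf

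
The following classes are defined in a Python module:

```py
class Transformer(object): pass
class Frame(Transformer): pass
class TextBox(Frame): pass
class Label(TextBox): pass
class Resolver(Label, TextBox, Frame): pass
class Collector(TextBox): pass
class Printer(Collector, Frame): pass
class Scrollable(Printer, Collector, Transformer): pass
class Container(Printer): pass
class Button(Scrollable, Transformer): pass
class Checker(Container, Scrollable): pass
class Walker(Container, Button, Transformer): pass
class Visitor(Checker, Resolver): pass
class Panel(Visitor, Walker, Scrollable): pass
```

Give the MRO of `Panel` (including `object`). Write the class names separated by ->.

Panel -> Visitor -> Checker -> Walker -> Container -> Button -> Scrollable -> Printer -> Collector -> Resolver -> Label -> TextBox -> Frame -> Transformer -> object

L[Panel] = Panel + merge(L[Visitor], L[Walker], L[Scrollable], [Visitor Walker Scrollable])
  take Visitor:  [Visitor Checker Container Scrollable Printer Collector Resolver Label TextBox Frame Transformer object] + [Walker Container Button Scrollable Printer Collector TextBox Frame Transformer object] + [Scrollable Printer Collector TextBox Frame Transformer object] + [Visitor Walker Scrollable]
  take Checker:  [Checker Container Scrollable Printer Collector Resolver Label TextBox Frame Transformer object] + [Walker Container Button Scrollable Printer Collector TextBox Frame Transformer object] + [Scrollable Printer Collector TextBox Frame Transformer object] + [Walker Scrollable]
  take Walker:  [Container Scrollable Printer Collector Resolver Label TextBox Frame Transformer object] + [Walker Container Button Scrollable Printer Collector TextBox Frame Transformer object] + [Scrollable Printer Collector TextBox Frame Transformer object] + [Walker Scrollable]
  take Container:  [Container Scrollable Printer Collector Resolver Label TextBox Frame Transformer object] + [Container Button Scrollable Printer Collector TextBox Frame Transformer object] + [Scrollable Printer Collector TextBox Frame Transformer object] + [Scrollable]
  take Button:  [Scrollable Printer Collector Resolver Label TextBox Frame Transformer object] + [Button Scrollable Printer Collector TextBox Frame Transformer object] + [Scrollable Printer Collector TextBox Frame Transformer object] + [Scrollable]
  take Scrollable:  [Scrollable Printer Collector Resolver Label TextBox Frame Transformer object] + [Scrollable Printer Collector TextBox Frame Transformer object] + [Scrollable Printer Collector TextBox Frame Transformer object] + [Scrollable]
  take Printer:  [Printer Collector Resolver Label TextBox Frame Transformer object] + [Printer Collector TextBox Frame Transformer object] + [Printer Collector TextBox Frame Transformer object]
  take Collector:  [Collector Resolver Label TextBox Frame Transformer object] + [Collector TextBox Frame Transformer object] + [Collector TextBox Frame Transformer object]
  take Resolver:  [Resolver Label TextBox Frame Transformer object] + [TextBox Frame Transformer object] + [TextBox Frame Transformer object]
  take Label:  [Label TextBox Frame Transformer object] + [TextBox Frame Transformer object] + [TextBox Frame Transformer object]
  take TextBox:  [TextBox Frame Transformer object] + [TextBox Frame Transformer object] + [TextBox Frame Transformer object]
  take Frame:  [Frame Transformer object] + [Frame Transformer object] + [Frame Transformer object]
  take Transformer:  [Transformer object] + [Transformer object] + [Transformer object]
  take object:  [object] + [object] + [object]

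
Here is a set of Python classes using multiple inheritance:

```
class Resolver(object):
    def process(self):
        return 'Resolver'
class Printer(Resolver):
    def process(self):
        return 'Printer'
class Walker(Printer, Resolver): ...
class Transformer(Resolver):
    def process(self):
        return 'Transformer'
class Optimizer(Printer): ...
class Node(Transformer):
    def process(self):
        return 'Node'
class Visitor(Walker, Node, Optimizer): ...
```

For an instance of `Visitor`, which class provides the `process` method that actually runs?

Node

L[Visitor] = Visitor + merge(L[Walker], L[Node], L[Optimizer], [Walker Node Optimizer])
  take Walker:  [Walker Printer Resolver object] + [Node Transformer Resolver object] + [Optimizer Printer Resolver object] + [Walker Node Optimizer]
  take Node:  [Printer Resolver object] + [Node Transformer Resolver object] + [Optimizer Printer Resolver object] + [Node Optimizer]
  take Transformer:  [Printer Resolver object] + [Transformer Resolver object] + [Optimizer Printer Resolver object] + [Optimizer]
  take Optimizer:  [Printer Resolver object] + [Resolver object] + [Optimizer Printer Resolver object] + [Optimizer]
  take Printer:  [Printer Resolver object] + [Resolver object] + [Printer Resolver object]
  take Resolver:  [Resolver object] + [Resolver object] + [Resolver object]
  take object:  [object] + [object] + [object]
MRO: Visitor Walker Node Transformer Optimizer Printer Resolver object
process is defined in: Node, Printer, Resolver, Transformer. First along the MRO is Node.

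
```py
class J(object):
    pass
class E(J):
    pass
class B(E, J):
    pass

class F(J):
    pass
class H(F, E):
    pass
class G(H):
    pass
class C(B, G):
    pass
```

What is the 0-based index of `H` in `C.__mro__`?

L[C] = C + merge(L[B], L[G], [B G])
  take B:  [B E J object] + [G H F E J object] + [B G]
  take G:  [E J object] + [G H F E J object] + [G]
  take H:  [E J object] + [H F E J object]
  take F:  [E J object] + [F E J object]
  take E:  [E J object] + [E J object]
  take J:  [J object] + [J object]
  take object:  [object] + [object]
MRO: C B G H F E J object
H sits at index 3.

3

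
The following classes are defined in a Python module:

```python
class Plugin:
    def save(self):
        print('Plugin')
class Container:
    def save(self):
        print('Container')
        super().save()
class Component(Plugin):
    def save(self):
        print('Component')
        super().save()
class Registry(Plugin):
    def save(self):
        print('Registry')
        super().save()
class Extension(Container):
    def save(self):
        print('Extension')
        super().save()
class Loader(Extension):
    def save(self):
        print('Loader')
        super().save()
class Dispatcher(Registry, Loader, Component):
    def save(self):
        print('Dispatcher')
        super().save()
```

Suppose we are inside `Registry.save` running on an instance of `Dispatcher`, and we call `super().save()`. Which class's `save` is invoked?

Loader

L[Dispatcher] = Dispatcher + merge(L[Registry], L[Loader], L[Component], [Registry Loader Component])
  take Registry:  [Registry Plugin object] + [Loader Extension Container object] + [Component Plugin object] + [Registry Loader Component]
  take Loader:  [Plugin object] + [Loader Extension Container object] + [Component Plugin object] + [Loader Component]
  take Extension:  [Plugin object] + [Extension Container object] + [Component Plugin object] + [Component]
  take Container:  [Plugin object] + [Container object] + [Component Plugin object] + [Component]
  take Component:  [Plugin object] + [object] + [Component Plugin object] + [Component]
  take Plugin:  [Plugin object] + [object] + [Plugin object]
  take object:  [object] + [object] + [object]
MRO: Dispatcher Registry Loader Extension Container Component Plugin object
super() in Registry.save on a Dispatcher instance goes to the class after Registry in Dispatcher's MRO: Loader.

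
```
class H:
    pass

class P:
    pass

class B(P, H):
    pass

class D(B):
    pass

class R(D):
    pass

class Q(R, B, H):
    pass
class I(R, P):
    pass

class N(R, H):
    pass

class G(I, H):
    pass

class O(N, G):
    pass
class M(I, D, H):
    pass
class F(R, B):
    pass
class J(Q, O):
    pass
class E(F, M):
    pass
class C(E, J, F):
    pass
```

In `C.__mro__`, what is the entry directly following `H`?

L[C] = C + merge(L[E], L[J], L[F], [E J F])
  take E:  [E F M I R D B P H object] + [J Q O N G I R D B P H object] + [F R D B P H object] + [E J F]
  take J:  [F M I R D B P H object] + [J Q O N G I R D B P H object] + [F R D B P H object] + [J F]
  take F:  [F M I R D B P H object] + [Q O N G I R D B P H object] + [F R D B P H object] + [F]
  take M:  [M I R D B P H object] + [Q O N G I R D B P H object] + [R D B P H object]
  take Q:  [I R D B P H object] + [Q O N G I R D B P H object] + [R D B P H object]
  take O:  [I R D B P H object] + [O N G I R D B P H object] + [R D B P H object]
  take N:  [I R D B P H object] + [N G I R D B P H object] + [R D B P H object]
  take G:  [I R D B P H object] + [G I R D B P H object] + [R D B P H object]
  take I:  [I R D B P H object] + [I R D B P H object] + [R D B P H object]
  take R:  [R D B P H object] + [R D B P H object] + [R D B P H object]
  take D:  [D B P H object] + [D B P H object] + [D B P H object]
  take B:  [B P H object] + [B P H object] + [B P H object]
  take P:  [P H object] + [P H object] + [P H object]
  take H:  [H object] + [H object] + [H object]
  take object:  [object] + [object] + [object]
MRO: C E J F M Q O N G I R D B P H object
H is at position 14; next is object.

object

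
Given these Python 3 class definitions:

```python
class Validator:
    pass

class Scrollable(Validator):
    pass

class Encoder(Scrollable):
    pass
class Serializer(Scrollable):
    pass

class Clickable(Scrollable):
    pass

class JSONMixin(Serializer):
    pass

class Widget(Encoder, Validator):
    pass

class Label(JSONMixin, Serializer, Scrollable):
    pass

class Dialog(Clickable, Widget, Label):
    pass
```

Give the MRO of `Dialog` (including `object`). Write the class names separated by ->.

L[Dialog] = Dialog + merge(L[Clickable], L[Widget], L[Label], [Clickable Widget Label])
  take Clickable:  [Clickable Scrollable Validator object] + [Widget Encoder Scrollable Validator object] + [Label JSONMixin Serializer Scrollable Validator object] + [Clickable Widget Label]
  take Widget:  [Scrollable Validator object] + [Widget Encoder Scrollable Validator object] + [Label JSONMixin Serializer Scrollable Validator object] + [Widget Label]
  take Encoder:  [Scrollable Validator object] + [Encoder Scrollable Validator object] + [Label JSONMixin Serializer Scrollable Validator object] + [Label]
  take Label:  [Scrollable Validator object] + [Scrollable Validator object] + [Label JSONMixin Serializer Scrollable Validator object] + [Label]
  take JSONMixin:  [Scrollable Validator object] + [Scrollable Validator object] + [JSONMixin Serializer Scrollable Validator object]
  take Serializer:  [Scrollable Validator object] + [Scrollable Validator object] + [Serializer Scrollable Validator object]
  take Scrollable:  [Scrollable Validator object] + [Scrollable Validator object] + [Scrollable Validator object]
  take Validator:  [Validator object] + [Validator object] + [Validator object]
  take object:  [object] + [object] + [object]

Dialog -> Clickable -> Widget -> Encoder -> Label -> JSONMixin -> Serializer -> Scrollable -> Validator -> object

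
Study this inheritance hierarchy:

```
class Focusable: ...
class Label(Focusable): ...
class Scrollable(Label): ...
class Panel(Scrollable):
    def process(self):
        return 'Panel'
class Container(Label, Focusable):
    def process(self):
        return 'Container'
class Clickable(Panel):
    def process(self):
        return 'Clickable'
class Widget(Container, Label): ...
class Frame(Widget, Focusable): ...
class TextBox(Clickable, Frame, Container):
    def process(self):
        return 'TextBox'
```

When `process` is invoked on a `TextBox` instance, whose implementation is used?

TextBox

L[TextBox] = TextBox + merge(L[Clickable], L[Frame], L[Container], [Clickable Frame Container])
  take Clickable:  [Clickable Panel Scrollable Label Focusable object] + [Frame Widget Container Label Focusable object] + [Container Label Focusable object] + [Clickable Frame Container]
  take Panel:  [Panel Scrollable Label Focusable object] + [Frame Widget Container Label Focusable object] + [Container Label Focusable object] + [Frame Container]
  take Scrollable:  [Scrollable Label Focusable object] + [Frame Widget Container Label Focusable object] + [Container Label Focusable object] + [Frame Container]
  take Frame:  [Label Focusable object] + [Frame Widget Container Label Focusable object] + [Container Label Focusable object] + [Frame Container]
  take Widget:  [Label Focusable object] + [Widget Container Label Focusable object] + [Container Label Focusable object] + [Container]
  take Container:  [Label Focusable object] + [Container Label Focusable object] + [Container Label Focusable object] + [Container]
  take Label:  [Label Focusable object] + [Label Focusable object] + [Label Focusable object]
  take Focusable:  [Focusable object] + [Focusable object] + [Focusable object]
  take object:  [object] + [object] + [object]
MRO: TextBox Clickable Panel Scrollable Frame Widget Container Label Focusable object
process is defined in: Clickable, Container, Panel, TextBox. First along the MRO is TextBox.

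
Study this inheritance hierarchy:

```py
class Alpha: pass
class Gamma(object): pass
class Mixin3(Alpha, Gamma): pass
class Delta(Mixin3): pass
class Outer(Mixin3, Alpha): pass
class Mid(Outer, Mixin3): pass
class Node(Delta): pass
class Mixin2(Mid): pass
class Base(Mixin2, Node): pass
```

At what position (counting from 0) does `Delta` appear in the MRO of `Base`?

L[Base] = Base + merge(L[Mixin2], L[Node], [Mixin2 Node])
  take Mixin2:  [Mixin2 Mid Outer Mixin3 Alpha Gamma object] + [Node Delta Mixin3 Alpha Gamma object] + [Mixin2 Node]
  take Mid:  [Mid Outer Mixin3 Alpha Gamma object] + [Node Delta Mixin3 Alpha Gamma object] + [Node]
  take Outer:  [Outer Mixin3 Alpha Gamma object] + [Node Delta Mixin3 Alpha Gamma object] + [Node]
  take Node:  [Mixin3 Alpha Gamma object] + [Node Delta Mixin3 Alpha Gamma object] + [Node]
  take Delta:  [Mixin3 Alpha Gamma object] + [Delta Mixin3 Alpha Gamma object]
  take Mixin3:  [Mixin3 Alpha Gamma object] + [Mixin3 Alpha Gamma object]
  take Alpha:  [Alpha Gamma object] + [Alpha Gamma object]
  take Gamma:  [Gamma object] + [Gamma object]
  take object:  [object] + [object]
MRO: Base Mixin2 Mid Outer Node Delta Mixin3 Alpha Gamma object
Delta sits at index 5.

5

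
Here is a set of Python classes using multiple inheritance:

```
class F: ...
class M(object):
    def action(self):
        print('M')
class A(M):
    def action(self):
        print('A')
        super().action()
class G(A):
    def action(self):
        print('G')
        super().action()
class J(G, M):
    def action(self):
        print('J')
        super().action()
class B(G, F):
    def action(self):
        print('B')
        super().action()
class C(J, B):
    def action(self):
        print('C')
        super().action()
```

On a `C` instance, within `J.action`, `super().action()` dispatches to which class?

B

L[C] = C + merge(L[J], L[B], [J B])
  take J:  [J G A M object] + [B G A M F object] + [J B]
  take B:  [G A M object] + [B G A M F object] + [B]
  take G:  [G A M object] + [G A M F object]
  take A:  [A M object] + [A M F object]
  take M:  [M object] + [M F object]
  take F:  [object] + [F object]
  take object:  [object] + [object]
MRO: C J B G A M F object
super() in J.action on a C instance goes to the class after J in C's MRO: B.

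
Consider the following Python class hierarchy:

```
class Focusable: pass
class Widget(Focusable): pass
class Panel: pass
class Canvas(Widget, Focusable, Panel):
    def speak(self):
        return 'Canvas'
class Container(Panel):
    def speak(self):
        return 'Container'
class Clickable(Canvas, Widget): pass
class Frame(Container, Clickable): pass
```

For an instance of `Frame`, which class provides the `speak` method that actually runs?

Container

L[Frame] = Frame + merge(L[Container], L[Clickable], [Container Clickable])
  take Container:  [Container Panel object] + [Clickable Canvas Widget Focusable Panel object] + [Container Clickable]
  take Clickable:  [Panel object] + [Clickable Canvas Widget Focusable Panel object] + [Clickable]
  take Canvas:  [Panel object] + [Canvas Widget Focusable Panel object]
  take Widget:  [Panel object] + [Widget Focusable Panel object]
  take Focusable:  [Panel object] + [Focusable Panel object]
  take Panel:  [Panel object] + [Panel object]
  take object:  [object] + [object]
MRO: Frame Container Clickable Canvas Widget Focusable Panel object
speak is defined in: Canvas, Container. First along the MRO is Container.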